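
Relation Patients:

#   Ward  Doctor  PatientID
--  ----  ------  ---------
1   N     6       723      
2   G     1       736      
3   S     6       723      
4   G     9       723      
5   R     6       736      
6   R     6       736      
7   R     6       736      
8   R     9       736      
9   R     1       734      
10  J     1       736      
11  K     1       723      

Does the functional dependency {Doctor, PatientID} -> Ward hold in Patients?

No

(Doctor=6, PatientID=723): rows 1, 3 → Ward takes values {N, S} — violation
(Doctor=1, PatientID=736): rows 2, 10 → Ward takes values {G, J} — violation
(Doctor=9, PatientID=723): row 4 → Ward = G ✓
(Doctor=6, PatientID=736): rows 5, 6, 7 → Ward = R, R, R ✓
(Doctor=9, PatientID=736): row 8 → Ward = R ✓
(Doctor=1, PatientID=734): row 9 → Ward = R ✓
(Doctor=1, PatientID=723): row 11 → Ward = K ✓
Two rows agree on {Doctor, PatientID} but differ on Ward, so {Doctor, PatientID} -> Ward does not hold.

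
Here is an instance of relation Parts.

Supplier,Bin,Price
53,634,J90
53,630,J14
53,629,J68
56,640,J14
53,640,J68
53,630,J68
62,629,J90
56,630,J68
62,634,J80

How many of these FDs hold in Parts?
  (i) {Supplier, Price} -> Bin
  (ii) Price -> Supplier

(i) {Supplier, Price} -> Bin: (Supplier=53, Price=J68): 3 rows → Bin takes values {629, 640, 630} — violation — fails.
(ii) Price -> Supplier: Price=J90: 2 rows → Supplier takes values {53, 62} — violation; Price=J14: 2 rows → Supplier takes values {53, 56} — violation; Price=J68: 4 rows → Supplier takes values {53, 56} — violation — fails.
None of the 2 dependencies hold.

0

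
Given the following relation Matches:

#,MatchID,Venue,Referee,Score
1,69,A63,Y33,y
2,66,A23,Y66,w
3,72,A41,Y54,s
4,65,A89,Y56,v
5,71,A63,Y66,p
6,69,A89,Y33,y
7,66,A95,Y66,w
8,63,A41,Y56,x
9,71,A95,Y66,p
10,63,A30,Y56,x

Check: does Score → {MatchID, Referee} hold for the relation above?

Yes

Score=y: rows 1, 6 → {MatchID,Referee} = (69, Y33), (69, Y33) ✓
Score=w: rows 2, 7 → {MatchID,Referee} = (66, Y66), (66, Y66) ✓
Score=s: row 3 → {MatchID,Referee} = (72, Y54) ✓
Score=v: row 4 → {MatchID,Referee} = (65, Y56) ✓
Score=p: rows 5, 9 → {MatchID,Referee} = (71, Y66), (71, Y66) ✓
Score=x: rows 8, 10 → {MatchID,Referee} = (63, Y56), (63, Y56) ✓
Every Score value is associated with a single {MatchID, Referee} value, so Score → {MatchID, Referee} holds.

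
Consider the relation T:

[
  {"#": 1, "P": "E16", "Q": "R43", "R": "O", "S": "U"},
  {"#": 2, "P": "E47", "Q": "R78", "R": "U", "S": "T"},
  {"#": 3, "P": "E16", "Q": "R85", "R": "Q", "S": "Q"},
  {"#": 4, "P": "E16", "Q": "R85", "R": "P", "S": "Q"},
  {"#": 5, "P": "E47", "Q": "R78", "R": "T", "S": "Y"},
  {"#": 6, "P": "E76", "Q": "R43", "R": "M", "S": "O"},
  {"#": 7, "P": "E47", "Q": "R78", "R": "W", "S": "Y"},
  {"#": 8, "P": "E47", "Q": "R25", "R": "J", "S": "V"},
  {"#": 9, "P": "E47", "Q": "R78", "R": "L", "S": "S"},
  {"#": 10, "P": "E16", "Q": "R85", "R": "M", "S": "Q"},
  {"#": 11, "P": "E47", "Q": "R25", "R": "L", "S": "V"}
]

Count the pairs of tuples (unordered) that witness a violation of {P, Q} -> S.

5

(P=E47, Q=R78): violating pairs (2,5), (2,7), (2,9), (5,9), (7,9) — 5 pairs.
(P=E16, Q=R85): all 3 rows agree on S — 0 pairs.
(P=E47, Q=R25): all 2 rows agree on S — 0 pairs.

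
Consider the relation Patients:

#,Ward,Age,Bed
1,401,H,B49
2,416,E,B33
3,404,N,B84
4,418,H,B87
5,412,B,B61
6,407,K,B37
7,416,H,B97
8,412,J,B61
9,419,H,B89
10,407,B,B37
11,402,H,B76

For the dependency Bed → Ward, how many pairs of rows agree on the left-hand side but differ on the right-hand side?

0

Bed=B61: all 2 rows agree on Ward — 0 pairs.
Bed=B37: all 2 rows agree on Ward — 0 pairs.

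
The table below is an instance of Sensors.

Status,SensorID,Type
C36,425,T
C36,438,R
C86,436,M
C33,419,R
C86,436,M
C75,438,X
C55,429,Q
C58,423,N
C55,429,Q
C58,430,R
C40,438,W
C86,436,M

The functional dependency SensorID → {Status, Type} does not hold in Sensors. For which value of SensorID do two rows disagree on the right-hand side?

438

SensorID=425: 1 row → {Status,Type} = (C36, T) ✓
SensorID=438: 3 rows → {Status,Type} takes values {(C36, R), (C75, X), (C40, W)} — violation
SensorID=436: 3 rows → {Status,Type} = (C86, M), (C86, M), (C86, M) ✓
SensorID=419: 1 row → {Status,Type} = (C33, R) ✓
SensorID=429: 2 rows → {Status,Type} = (C55, Q), (C55, Q) ✓
SensorID=423: 1 row → {Status,Type} = (C58, N) ✓
SensorID=430: 1 row → {Status,Type} = (C58, R) ✓
The only SensorID value with inconsistent RHS is SensorID=438.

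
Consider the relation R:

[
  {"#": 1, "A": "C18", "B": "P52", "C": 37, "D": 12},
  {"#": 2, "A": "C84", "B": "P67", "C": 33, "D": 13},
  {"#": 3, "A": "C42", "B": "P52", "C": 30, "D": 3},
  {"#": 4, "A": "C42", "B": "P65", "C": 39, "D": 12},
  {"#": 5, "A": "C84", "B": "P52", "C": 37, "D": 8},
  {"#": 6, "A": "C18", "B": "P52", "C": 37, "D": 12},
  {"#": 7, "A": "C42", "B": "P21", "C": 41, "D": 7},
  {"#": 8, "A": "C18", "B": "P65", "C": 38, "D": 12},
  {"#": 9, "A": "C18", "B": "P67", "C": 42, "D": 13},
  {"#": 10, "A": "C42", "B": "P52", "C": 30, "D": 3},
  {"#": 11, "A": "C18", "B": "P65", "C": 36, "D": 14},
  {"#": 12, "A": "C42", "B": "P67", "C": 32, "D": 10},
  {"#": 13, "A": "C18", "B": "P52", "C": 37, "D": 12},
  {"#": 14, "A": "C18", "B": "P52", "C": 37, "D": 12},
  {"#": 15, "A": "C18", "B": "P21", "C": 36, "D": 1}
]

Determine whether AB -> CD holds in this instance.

No

(A=C18, B=P52): rows 1, 6, 13, 14 → {C,D} = (37, 12), (37, 12), (37, 12), (37, 12) ✓
(A=C84, B=P67): row 2 → {C,D} = (33, 13) ✓
(A=C42, B=P52): rows 3, 10 → {C,D} = (30, 3), (30, 3) ✓
(A=C42, B=P65): row 4 → {C,D} = (39, 12) ✓
(A=C84, B=P52): row 5 → {C,D} = (37, 8) ✓
(A=C42, B=P21): row 7 → {C,D} = (41, 7) ✓
(A=C18, B=P65): rows 8, 11 → {C,D} takes values {(38, 12), (36, 14)} — violation
(A=C18, B=P67): row 9 → {C,D} = (42, 13) ✓
(A=C42, B=P67): row 12 → {C,D} = (32, 10) ✓
(A=C18, B=P21): row 15 → {C,D} = (36, 1) ✓
Two rows agree on AB but differ on CD, so AB -> CD does not hold.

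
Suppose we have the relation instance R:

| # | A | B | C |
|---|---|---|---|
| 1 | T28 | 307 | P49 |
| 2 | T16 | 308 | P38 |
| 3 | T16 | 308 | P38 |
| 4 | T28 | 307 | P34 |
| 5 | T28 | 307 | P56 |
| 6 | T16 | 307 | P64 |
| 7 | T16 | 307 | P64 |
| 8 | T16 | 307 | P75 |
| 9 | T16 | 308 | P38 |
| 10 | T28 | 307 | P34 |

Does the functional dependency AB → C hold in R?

No

(A=T28, B=307): rows 1, 4, 5, 10 → C takes values {P49, P34, P56} — violation
(A=T16, B=308): rows 2, 3, 9 → C = P38, P38, P38 ✓
(A=T16, B=307): rows 6, 7, 8 → C takes values {P64, P75} — violation
Two rows agree on AB but differ on C, so AB → C does not hold.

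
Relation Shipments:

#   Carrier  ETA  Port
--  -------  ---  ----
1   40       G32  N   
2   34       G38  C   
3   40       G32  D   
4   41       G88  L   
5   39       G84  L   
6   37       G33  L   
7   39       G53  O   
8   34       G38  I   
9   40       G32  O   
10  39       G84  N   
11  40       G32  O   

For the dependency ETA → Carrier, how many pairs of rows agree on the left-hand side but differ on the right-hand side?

ETA=G32: all 4 rows agree on Carrier — 0 pairs.
ETA=G38: all 2 rows agree on Carrier — 0 pairs.
ETA=G84: all 2 rows agree on Carrier — 0 pairs.

0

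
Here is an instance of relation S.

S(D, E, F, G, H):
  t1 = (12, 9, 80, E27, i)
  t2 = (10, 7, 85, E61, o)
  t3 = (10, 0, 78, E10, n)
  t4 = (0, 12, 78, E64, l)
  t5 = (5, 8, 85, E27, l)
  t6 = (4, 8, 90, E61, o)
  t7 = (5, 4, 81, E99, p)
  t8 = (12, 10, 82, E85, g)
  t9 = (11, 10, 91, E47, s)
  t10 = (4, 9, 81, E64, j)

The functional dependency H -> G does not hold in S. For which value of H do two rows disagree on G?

H=i: row 1 → G = E27 ✓
H=o: rows 2, 6 → G = E61, E61 ✓
H=n: row 3 → G = E10 ✓
H=l: rows 4, 5 → G takes values {E64, E27} — violation
H=p: row 7 → G = E99 ✓
H=g: row 8 → G = E85 ✓
H=s: row 9 → G = E47 ✓
H=j: row 10 → G = E64 ✓
The only H value with inconsistent G is H=l.

l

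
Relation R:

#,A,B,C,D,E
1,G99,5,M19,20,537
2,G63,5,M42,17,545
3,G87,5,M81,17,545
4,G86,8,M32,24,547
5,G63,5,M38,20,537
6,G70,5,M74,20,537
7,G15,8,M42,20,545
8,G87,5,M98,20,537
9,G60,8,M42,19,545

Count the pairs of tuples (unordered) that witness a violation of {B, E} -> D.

1

(B=5, E=537): all 4 rows agree on D — 0 pairs.
(B=5, E=545): all 2 rows agree on D — 0 pairs.
(B=8, E=545): violating pairs (7,9) — 1 pair.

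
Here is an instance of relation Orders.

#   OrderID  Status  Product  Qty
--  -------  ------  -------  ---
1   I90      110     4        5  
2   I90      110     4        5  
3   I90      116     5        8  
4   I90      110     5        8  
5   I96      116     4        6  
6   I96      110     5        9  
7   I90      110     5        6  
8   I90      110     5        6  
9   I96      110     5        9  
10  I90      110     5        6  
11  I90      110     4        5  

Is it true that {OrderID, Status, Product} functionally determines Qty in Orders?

No

(OrderID=I90, Status=110, Product=4): rows 1, 2, 11 → Qty = 5, 5, 5 ✓
(OrderID=I90, Status=116, Product=5): row 3 → Qty = 8 ✓
(OrderID=I90, Status=110, Product=5): rows 4, 7, 8, 10 → Qty takes values {8, 6} — violation
(OrderID=I96, Status=116, Product=4): row 5 → Qty = 6 ✓
(OrderID=I96, Status=110, Product=5): rows 6, 9 → Qty = 9, 9 ✓
Two rows agree on {OrderID, Status, Product} but differ on Qty, so {OrderID, Status, Product} → Qty does not hold.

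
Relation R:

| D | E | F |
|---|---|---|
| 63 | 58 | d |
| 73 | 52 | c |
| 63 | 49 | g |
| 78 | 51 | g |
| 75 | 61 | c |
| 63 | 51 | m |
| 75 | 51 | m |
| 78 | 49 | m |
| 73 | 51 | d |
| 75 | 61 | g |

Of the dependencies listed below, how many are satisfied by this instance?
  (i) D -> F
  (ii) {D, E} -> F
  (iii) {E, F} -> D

(i) D -> F: D=63: 3 rows → F takes values {d, g, m} — violation; D=73: 2 rows → F takes values {c, d} — violation; D=78: 2 rows → F takes values {g, m} — violation; D=75: 3 rows → F takes values {c, m, g} — violation — fails.
(ii) {D, E} -> F: (D=75, E=61): 2 rows → F takes values {c, g} — violation — fails.
(iii) {E, F} -> D: (E=51, F=m): 2 rows → D takes values {63, 75} — violation — fails.
None of the 3 dependencies hold.

0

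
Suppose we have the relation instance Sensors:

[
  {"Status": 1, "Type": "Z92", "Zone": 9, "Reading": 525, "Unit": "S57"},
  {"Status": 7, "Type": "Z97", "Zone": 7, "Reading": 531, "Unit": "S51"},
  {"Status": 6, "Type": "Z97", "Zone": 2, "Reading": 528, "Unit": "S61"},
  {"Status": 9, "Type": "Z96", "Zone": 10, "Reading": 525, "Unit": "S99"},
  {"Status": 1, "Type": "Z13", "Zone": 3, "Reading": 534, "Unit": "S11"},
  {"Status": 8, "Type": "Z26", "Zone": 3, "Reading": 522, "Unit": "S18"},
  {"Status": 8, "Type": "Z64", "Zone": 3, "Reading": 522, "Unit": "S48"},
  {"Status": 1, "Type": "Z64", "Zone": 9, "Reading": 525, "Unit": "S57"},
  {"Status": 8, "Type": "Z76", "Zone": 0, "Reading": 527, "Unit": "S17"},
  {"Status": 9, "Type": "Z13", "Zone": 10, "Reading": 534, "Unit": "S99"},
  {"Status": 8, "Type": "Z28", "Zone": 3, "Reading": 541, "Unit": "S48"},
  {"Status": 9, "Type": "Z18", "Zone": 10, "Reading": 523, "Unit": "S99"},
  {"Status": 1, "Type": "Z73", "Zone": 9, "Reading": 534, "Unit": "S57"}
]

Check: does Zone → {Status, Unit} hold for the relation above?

No

Zone=9: 3 rows → {Status,Unit} = (1, S57), (1, S57), (1, S57) ✓
Zone=7: 1 row → {Status,Unit} = (7, S51) ✓
Zone=2: 1 row → {Status,Unit} = (6, S61) ✓
Zone=10: 3 rows → {Status,Unit} = (9, S99), (9, S99), (9, S99) ✓
Zone=3: 4 rows → {Status,Unit} takes values {(1, S11), (8, S18), (8, S48)} — violation
Zone=0: 1 row → {Status,Unit} = (8, S17) ✓
Two rows agree on Zone but differ on {Status, Unit}, so Zone → {Status, Unit} does not hold.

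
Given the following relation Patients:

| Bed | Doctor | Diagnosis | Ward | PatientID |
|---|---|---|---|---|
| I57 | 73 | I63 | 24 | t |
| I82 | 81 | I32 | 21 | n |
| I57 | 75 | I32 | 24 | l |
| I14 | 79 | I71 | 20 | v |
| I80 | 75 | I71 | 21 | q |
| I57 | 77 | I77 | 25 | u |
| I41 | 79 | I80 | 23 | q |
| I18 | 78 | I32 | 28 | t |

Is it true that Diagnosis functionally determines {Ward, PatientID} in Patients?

No

Diagnosis=I63: 1 row → {Ward,PatientID} = (24, t) ✓
Diagnosis=I32: 3 rows → {Ward,PatientID} takes values {(21, n), (24, l), (28, t)} — violation
Diagnosis=I71: 2 rows → {Ward,PatientID} takes values {(20, v), (21, q)} — violation
Diagnosis=I77: 1 row → {Ward,PatientID} = (25, u) ✓
Diagnosis=I80: 1 row → {Ward,PatientID} = (23, q) ✓
Two rows agree on Diagnosis but differ on {Ward, PatientID}, so Diagnosis -> {Ward, PatientID} does not hold.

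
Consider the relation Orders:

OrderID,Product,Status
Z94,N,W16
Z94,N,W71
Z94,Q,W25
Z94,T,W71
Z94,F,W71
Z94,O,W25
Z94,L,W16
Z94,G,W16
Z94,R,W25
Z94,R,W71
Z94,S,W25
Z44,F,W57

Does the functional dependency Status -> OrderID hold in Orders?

Yes

Status=W16: 3 rows → OrderID = Z94, Z94, Z94 ✓
Status=W71: 4 rows → OrderID = Z94, Z94, Z94, Z94 ✓
Status=W25: 4 rows → OrderID = Z94, Z94, Z94, Z94 ✓
Status=W57: 1 row → OrderID = Z44 ✓
Every Status value is associated with a single OrderID value, so Status -> OrderID holds.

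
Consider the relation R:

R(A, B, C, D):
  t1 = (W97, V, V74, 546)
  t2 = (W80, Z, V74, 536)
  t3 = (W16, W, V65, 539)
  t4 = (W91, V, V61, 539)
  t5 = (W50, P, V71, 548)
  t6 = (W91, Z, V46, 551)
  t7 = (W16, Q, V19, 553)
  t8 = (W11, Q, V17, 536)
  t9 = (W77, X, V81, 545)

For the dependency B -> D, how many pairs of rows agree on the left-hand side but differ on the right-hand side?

3

B=V: violating pairs (1,4) — 1 pair.
B=Z: violating pairs (2,6) — 1 pair.
B=Q: violating pairs (7,8) — 1 pair.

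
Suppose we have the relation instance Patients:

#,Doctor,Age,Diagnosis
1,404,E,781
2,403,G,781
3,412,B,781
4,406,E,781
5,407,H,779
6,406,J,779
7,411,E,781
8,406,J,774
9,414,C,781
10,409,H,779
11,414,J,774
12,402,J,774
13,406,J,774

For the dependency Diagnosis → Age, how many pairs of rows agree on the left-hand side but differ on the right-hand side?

14

Diagnosis=781: violating pairs (1,2), (1,3), (1,9), (2,3), (2,4), (2,7), (2,9), (3,4), (3,7), (3,9), (4,9), (7,9) — 12 pairs.
Diagnosis=779: violating pairs (5,6), (6,10) — 2 pairs.
Diagnosis=774: all 4 rows agree on Age — 0 pairs.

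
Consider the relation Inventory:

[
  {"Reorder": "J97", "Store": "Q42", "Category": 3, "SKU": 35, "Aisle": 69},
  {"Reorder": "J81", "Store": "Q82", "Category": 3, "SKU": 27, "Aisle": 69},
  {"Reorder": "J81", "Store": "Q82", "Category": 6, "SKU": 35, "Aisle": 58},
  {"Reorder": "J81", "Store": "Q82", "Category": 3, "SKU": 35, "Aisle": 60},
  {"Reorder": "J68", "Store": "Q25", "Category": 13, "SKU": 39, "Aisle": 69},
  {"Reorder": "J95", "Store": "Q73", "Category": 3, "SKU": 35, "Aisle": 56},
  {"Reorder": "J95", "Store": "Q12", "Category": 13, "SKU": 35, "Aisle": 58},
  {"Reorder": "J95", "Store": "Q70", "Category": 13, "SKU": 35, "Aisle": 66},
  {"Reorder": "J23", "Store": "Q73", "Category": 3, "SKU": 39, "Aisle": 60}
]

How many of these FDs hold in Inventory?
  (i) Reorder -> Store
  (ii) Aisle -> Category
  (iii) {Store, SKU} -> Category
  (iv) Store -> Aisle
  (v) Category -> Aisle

(i) Reorder -> Store: Reorder=J95: 3 rows → Store takes values {Q73, Q12, Q70} — violation — fails.
(ii) Aisle -> Category: Aisle=69: 3 rows → Category takes values {3, 13} — violation; Aisle=58: 2 rows → Category takes values {6, 13} — violation — fails.
(iii) {Store, SKU} -> Category: (Store=Q82, SKU=35): 2 rows → Category takes values {6, 3} — violation — fails.
(iv) Store -> Aisle: Store=Q82: 3 rows → Aisle takes values {69, 58, 60} — violation; Store=Q73: 2 rows → Aisle takes values {56, 60} — violation — fails.
(v) Category -> Aisle: Category=3: 5 rows → Aisle takes values {69, 60, 56} — violation; Category=13: 3 rows → Aisle takes values {69, 58, 66} — violation — fails.
None of the 5 dependencies hold.

0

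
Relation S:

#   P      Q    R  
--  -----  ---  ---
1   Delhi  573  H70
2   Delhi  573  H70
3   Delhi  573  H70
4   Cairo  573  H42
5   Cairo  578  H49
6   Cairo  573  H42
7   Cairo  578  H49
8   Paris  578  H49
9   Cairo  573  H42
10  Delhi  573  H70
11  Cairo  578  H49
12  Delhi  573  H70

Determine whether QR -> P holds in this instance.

(Q=573, R=H70): rows 1, 2, 3, 10, 12 → P = Delhi, Delhi, Delhi, Delhi, Delhi ✓
(Q=573, R=H42): rows 4, 6, 9 → P = Cairo, Cairo, Cairo ✓
(Q=578, R=H49): rows 5, 7, 8, 11 → P takes values {Cairo, Paris} — violation
Two rows agree on QR but differ on P, so QR -> P does not hold.

No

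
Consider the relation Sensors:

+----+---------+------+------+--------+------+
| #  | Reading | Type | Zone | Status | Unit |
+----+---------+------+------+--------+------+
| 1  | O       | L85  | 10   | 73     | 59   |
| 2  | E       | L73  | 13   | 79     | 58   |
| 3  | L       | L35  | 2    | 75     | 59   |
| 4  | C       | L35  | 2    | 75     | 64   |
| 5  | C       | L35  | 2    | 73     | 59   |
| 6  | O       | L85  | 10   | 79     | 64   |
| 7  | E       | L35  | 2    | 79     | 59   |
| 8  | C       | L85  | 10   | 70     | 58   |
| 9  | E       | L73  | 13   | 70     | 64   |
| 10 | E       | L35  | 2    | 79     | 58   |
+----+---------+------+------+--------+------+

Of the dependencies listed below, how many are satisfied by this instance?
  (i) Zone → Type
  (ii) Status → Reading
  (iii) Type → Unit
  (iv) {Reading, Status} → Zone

(i) Zone → Type: every LHS value maps to a single RHS value — holds.
(ii) Status → Reading: Status=73: rows 1, 5 → Reading takes values {O, C} — violation; Status=79: rows 2, 6, 7, 10 → Reading takes values {E, O} — violation; Status=75: rows 3, 4 → Reading takes values {L, C} — violation; Status=70: rows 8, 9 → Reading takes values {C, E} — violation — fails.
(iii) Type → Unit: Type=L85: rows 1, 6, 8 → Unit takes values {59, 64, 58} — violation; Type=L73: rows 2, 9 → Unit takes values {58, 64} — violation; Type=L35: rows 3, 4, 5, 7, 10 → Unit takes values {59, 64, 58} — violation — fails.
(iv) {Reading, Status} → Zone: (Reading=E, Status=79): rows 2, 7, 10 → Zone takes values {13, 2} — violation — fails.
1 of the 4 dependencies holds.

1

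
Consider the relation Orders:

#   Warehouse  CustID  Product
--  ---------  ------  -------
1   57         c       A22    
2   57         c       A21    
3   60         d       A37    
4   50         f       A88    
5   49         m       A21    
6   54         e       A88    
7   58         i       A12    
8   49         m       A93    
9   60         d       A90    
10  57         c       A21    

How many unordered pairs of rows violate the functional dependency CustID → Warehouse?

CustID=c: all 3 rows agree on Warehouse — 0 pairs.
CustID=d: all 2 rows agree on Warehouse — 0 pairs.
CustID=m: all 2 rows agree on Warehouse — 0 pairs.

0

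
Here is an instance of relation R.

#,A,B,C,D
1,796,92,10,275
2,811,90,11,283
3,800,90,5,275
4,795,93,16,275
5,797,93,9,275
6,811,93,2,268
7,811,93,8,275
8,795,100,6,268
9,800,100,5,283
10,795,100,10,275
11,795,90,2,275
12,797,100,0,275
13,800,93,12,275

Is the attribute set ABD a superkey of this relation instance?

All 13 rows have distinct ABD values, so ABD → (all attributes) holds and ABD is a superkey.

Yes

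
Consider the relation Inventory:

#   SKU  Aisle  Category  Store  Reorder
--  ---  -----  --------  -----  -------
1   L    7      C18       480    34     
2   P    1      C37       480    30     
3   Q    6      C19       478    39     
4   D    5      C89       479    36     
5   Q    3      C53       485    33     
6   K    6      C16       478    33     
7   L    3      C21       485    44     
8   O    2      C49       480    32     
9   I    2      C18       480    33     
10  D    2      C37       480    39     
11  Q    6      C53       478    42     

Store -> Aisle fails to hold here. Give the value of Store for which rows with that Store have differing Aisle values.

Store=480: rows 1, 2, 8, 9, 10 → Aisle takes values {7, 1, 2} — violation
Store=478: rows 3, 6, 11 → Aisle = 6, 6, 6 ✓
Store=479: row 4 → Aisle = 5 ✓
Store=485: rows 5, 7 → Aisle = 3, 3 ✓
The only Store value with inconsistent Aisle is Store=480.

480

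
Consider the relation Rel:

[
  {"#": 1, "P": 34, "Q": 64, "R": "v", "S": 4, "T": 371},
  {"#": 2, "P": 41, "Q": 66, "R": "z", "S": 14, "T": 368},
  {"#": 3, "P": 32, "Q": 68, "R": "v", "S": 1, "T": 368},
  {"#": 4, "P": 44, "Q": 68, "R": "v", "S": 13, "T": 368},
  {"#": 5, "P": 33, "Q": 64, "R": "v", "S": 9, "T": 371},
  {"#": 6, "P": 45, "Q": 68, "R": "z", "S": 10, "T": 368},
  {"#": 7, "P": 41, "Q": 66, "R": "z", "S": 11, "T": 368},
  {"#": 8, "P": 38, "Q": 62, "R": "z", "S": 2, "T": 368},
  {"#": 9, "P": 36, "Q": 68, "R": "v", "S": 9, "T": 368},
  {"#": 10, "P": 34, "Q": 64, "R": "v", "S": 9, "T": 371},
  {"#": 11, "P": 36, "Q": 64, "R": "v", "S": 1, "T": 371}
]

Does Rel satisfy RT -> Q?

(R=v, T=371): rows 1, 5, 10, 11 → Q = 64, 64, 64, 64 ✓
(R=z, T=368): rows 2, 6, 7, 8 → Q takes values {66, 68, 62} — violation
(R=v, T=368): rows 3, 4, 9 → Q = 68, 68, 68 ✓
Two rows agree on RT but differ on Q, so RT -> Q does not hold.

No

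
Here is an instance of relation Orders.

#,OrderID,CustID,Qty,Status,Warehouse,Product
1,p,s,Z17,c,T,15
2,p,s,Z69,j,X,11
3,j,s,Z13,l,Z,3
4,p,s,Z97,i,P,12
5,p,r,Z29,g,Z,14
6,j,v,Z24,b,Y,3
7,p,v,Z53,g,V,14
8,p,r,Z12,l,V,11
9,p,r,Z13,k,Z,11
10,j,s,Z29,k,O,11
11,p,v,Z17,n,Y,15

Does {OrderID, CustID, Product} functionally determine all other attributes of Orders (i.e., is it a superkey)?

No

Rows 8 and 9 have the same {OrderID, CustID, Product} value (OrderID=p, CustID=r, Product=11) but are distinct tuples, so {OrderID, CustID, Product} does not determine every attribute — not a superkey.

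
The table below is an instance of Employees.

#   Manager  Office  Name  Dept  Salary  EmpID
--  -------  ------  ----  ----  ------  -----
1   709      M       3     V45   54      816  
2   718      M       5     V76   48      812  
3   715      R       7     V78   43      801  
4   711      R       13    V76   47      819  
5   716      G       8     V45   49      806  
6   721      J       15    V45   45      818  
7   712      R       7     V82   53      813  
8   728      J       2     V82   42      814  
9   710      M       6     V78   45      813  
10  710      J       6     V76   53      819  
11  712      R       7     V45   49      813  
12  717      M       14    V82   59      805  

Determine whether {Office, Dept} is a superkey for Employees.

Yes

All 12 rows have distinct {Office, Dept} values, so {Office, Dept} → (all attributes) holds and {Office, Dept} is a superkey.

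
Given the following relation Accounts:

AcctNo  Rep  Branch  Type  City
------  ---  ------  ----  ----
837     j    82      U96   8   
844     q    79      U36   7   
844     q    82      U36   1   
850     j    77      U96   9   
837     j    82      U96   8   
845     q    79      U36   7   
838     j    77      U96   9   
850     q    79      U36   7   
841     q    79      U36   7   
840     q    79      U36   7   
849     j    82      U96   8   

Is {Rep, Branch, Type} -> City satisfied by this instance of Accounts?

Yes

(Rep=j, Branch=82, Type=U96): 3 rows → City = 8, 8, 8 ✓
(Rep=q, Branch=79, Type=U36): 5 rows → City = 7, 7, 7, 7, 7 ✓
(Rep=q, Branch=82, Type=U36): 1 row → City = 1 ✓
(Rep=j, Branch=77, Type=U96): 2 rows → City = 9, 9 ✓
Every {Rep, Branch, Type} value is associated with a single City value, so {Rep, Branch, Type} -> City holds.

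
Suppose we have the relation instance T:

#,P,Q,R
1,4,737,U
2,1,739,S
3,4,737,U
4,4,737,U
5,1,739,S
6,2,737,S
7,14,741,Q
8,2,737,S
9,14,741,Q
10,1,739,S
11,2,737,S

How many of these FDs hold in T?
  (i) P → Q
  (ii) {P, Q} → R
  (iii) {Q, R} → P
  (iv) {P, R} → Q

(i) P → Q: every LHS value maps to a single RHS value — holds.
(ii) {P, Q} → R: every LHS value maps to a single RHS value — holds.
(iii) {Q, R} → P: every LHS value maps to a single RHS value — holds.
(iv) {P, R} → Q: every LHS value maps to a single RHS value — holds.
4 of the 4 dependencies hold.

4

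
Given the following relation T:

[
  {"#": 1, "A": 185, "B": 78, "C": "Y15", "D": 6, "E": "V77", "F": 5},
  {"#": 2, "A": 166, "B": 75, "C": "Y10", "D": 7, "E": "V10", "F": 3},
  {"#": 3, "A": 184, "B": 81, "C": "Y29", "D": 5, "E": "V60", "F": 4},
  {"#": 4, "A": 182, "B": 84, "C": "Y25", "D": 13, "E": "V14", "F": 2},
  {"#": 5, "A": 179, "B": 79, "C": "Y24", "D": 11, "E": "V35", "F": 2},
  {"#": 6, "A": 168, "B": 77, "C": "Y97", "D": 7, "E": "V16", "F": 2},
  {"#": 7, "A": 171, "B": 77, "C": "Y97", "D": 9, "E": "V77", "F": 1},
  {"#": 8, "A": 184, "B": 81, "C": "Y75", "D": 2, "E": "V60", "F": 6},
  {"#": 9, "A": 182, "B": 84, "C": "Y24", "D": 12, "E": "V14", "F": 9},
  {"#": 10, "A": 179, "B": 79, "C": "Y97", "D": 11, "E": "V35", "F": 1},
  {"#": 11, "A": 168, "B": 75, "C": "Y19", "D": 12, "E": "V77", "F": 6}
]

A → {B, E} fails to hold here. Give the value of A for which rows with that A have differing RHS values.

A=185: row 1 → {B,E} = (78, V77) ✓
A=166: row 2 → {B,E} = (75, V10) ✓
A=184: rows 3, 8 → {B,E} = (81, V60), (81, V60) ✓
A=182: rows 4, 9 → {B,E} = (84, V14), (84, V14) ✓
A=179: rows 5, 10 → {B,E} = (79, V35), (79, V35) ✓
A=168: rows 6, 11 → {B,E} takes values {(77, V16), (75, V77)} — violation
A=171: row 7 → {B,E} = (77, V77) ✓
The only A value with inconsistent RHS is A=168.

168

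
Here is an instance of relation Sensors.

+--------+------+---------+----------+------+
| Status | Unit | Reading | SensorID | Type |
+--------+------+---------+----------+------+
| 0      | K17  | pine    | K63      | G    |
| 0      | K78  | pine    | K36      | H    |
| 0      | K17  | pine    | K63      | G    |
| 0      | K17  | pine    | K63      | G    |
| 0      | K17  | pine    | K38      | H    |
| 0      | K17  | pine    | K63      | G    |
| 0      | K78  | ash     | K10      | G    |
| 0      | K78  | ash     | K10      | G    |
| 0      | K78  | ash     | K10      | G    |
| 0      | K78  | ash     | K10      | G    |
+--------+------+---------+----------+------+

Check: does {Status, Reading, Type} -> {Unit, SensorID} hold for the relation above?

(Status=0, Reading=pine, Type=G): 4 rows → {Unit,SensorID} = (K17, K63), (K17, K63), (K17, K63), (K17, K63) ✓
(Status=0, Reading=pine, Type=H): 2 rows → {Unit,SensorID} takes values {(K78, K36), (K17, K38)} — violation
(Status=0, Reading=ash, Type=G): 4 rows → {Unit,SensorID} = (K78, K10), (K78, K10), (K78, K10), (K78, K10) ✓
Two rows agree on {Status, Reading, Type} but differ on {Unit, SensorID}, so {Status, Reading, Type} -> {Unit, SensorID} does not hold.

No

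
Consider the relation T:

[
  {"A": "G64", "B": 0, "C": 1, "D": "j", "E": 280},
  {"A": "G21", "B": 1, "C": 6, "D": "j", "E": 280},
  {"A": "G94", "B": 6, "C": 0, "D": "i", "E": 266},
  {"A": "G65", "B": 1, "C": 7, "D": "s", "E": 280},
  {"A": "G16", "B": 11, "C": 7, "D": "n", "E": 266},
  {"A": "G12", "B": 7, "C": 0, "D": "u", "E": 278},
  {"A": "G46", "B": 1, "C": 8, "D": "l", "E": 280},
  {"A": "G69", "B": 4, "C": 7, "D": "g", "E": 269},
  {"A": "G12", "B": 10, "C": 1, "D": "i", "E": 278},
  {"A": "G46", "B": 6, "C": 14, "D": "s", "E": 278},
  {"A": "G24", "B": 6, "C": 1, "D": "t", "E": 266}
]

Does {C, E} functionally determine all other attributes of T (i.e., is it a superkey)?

All 11 rows have distinct {C, E} values, so {C, E} → (all attributes) holds and {C, E} is a superkey.

Yes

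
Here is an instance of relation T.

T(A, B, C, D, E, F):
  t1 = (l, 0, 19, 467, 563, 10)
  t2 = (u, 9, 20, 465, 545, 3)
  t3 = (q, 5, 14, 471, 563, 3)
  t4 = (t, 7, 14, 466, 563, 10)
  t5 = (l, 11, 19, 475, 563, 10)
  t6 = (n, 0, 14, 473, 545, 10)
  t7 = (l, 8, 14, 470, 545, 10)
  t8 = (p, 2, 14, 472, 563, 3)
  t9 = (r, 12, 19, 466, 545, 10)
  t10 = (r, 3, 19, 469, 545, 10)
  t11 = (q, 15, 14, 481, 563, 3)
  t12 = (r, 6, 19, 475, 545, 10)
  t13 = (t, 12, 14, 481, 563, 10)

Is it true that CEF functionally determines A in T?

No

(C=19, E=563, F=10): rows 1, 5 → A = l, l ✓
(C=20, E=545, F=3): row 2 → A = u ✓
(C=14, E=563, F=3): rows 3, 8, 11 → A takes values {q, p} — violation
(C=14, E=563, F=10): rows 4, 13 → A = t, t ✓
(C=14, E=545, F=10): rows 6, 7 → A takes values {n, l} — violation
(C=19, E=545, F=10): rows 9, 10, 12 → A = r, r, r ✓
Two rows agree on CEF but differ on A, so CEF -> A does not hold.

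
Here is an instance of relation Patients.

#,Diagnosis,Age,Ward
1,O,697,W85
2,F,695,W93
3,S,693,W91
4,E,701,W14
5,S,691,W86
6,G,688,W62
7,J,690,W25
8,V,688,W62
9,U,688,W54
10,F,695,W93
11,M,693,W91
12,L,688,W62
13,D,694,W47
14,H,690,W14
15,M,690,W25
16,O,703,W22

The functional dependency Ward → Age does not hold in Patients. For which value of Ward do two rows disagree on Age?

W14

Ward=W85: row 1 → Age = 697 ✓
Ward=W93: rows 2, 10 → Age = 695, 695 ✓
Ward=W91: rows 3, 11 → Age = 693, 693 ✓
Ward=W14: rows 4, 14 → Age takes values {701, 690} — violation
Ward=W86: row 5 → Age = 691 ✓
Ward=W62: rows 6, 8, 12 → Age = 688, 688, 688 ✓
Ward=W25: rows 7, 15 → Age = 690, 690 ✓
Ward=W54: row 9 → Age = 688 ✓
Ward=W47: row 13 → Age = 694 ✓
Ward=W22: row 16 → Age = 703 ✓
The only Ward value with inconsistent Age is Ward=W14.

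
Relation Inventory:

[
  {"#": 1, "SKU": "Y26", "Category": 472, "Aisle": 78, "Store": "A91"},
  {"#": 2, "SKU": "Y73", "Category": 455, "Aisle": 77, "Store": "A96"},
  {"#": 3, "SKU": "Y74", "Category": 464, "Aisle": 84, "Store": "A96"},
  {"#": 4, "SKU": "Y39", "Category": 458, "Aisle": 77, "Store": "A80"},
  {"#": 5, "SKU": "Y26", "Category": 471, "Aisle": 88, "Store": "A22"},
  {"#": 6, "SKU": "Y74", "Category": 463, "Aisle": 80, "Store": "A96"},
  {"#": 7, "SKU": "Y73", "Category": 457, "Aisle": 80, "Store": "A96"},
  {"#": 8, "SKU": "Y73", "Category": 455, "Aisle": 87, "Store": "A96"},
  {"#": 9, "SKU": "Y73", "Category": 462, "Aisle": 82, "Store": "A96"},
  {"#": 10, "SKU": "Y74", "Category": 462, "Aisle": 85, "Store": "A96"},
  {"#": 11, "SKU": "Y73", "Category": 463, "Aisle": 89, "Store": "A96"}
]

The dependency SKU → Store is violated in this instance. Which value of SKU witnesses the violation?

SKU=Y26: rows 1, 5 → Store takes values {A91, A22} — violation
SKU=Y73: rows 2, 7, 8, 9, 11 → Store = A96, A96, A96, A96, A96 ✓
SKU=Y74: rows 3, 6, 10 → Store = A96, A96, A96 ✓
SKU=Y39: row 4 → Store = A80 ✓
The only SKU value with inconsistent Store is SKU=Y26.

Y26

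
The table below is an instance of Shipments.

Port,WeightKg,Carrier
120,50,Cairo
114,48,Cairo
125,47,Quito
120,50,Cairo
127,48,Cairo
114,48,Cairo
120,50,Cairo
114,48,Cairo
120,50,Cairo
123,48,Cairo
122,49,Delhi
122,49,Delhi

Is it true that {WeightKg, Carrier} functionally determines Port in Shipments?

No

(WeightKg=50, Carrier=Cairo): 4 rows → Port = 120, 120, 120, 120 ✓
(WeightKg=48, Carrier=Cairo): 5 rows → Port takes values {114, 127, 123} — violation
(WeightKg=47, Carrier=Quito): 1 row → Port = 125 ✓
(WeightKg=49, Carrier=Delhi): 2 rows → Port = 122, 122 ✓
Two rows agree on {WeightKg, Carrier} but differ on Port, so {WeightKg, Carrier} → Port does not hold.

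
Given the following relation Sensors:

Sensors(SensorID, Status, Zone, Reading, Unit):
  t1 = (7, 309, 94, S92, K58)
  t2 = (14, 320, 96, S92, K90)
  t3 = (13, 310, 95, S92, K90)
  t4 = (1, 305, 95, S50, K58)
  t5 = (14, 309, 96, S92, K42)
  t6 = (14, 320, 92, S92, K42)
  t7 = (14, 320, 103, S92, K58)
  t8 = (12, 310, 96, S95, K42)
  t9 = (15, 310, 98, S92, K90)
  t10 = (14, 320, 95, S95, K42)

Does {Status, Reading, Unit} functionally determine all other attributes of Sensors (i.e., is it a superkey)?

No

Rows 3 and 9 have the same {Status, Reading, Unit} value (Status=310, Reading=S92, Unit=K90) but are distinct tuples, so {Status, Reading, Unit} does not determine every attribute — not a superkey.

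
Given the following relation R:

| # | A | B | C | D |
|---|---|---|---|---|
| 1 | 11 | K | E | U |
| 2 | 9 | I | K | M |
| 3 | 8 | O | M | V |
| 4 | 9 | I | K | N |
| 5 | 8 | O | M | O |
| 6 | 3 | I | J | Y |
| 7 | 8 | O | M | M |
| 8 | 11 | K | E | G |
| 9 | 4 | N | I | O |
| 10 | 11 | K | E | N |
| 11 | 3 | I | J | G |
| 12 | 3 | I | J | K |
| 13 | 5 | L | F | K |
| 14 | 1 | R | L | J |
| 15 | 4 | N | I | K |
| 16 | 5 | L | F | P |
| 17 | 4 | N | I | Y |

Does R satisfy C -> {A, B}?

Yes

C=E: rows 1, 8, 10 → {A,B} = (11, K), (11, K), (11, K) ✓
C=K: rows 2, 4 → {A,B} = (9, I), (9, I) ✓
C=M: rows 3, 5, 7 → {A,B} = (8, O), (8, O), (8, O) ✓
C=J: rows 6, 11, 12 → {A,B} = (3, I), (3, I), (3, I) ✓
C=I: rows 9, 15, 17 → {A,B} = (4, N), (4, N), (4, N) ✓
C=F: rows 13, 16 → {A,B} = (5, L), (5, L) ✓
C=L: row 14 → {A,B} = (1, R) ✓
Every C value is associated with a single {A, B} value, so C -> {A, B} holds.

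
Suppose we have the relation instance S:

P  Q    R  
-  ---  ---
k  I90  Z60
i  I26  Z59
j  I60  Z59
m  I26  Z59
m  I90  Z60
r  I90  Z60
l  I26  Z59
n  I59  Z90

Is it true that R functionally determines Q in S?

No

R=Z60: 3 rows → Q = I90, I90, I90 ✓
R=Z59: 4 rows → Q takes values {I26, I60} — violation
R=Z90: 1 row → Q = I59 ✓
Two rows agree on R but differ on Q, so R → Q does not hold.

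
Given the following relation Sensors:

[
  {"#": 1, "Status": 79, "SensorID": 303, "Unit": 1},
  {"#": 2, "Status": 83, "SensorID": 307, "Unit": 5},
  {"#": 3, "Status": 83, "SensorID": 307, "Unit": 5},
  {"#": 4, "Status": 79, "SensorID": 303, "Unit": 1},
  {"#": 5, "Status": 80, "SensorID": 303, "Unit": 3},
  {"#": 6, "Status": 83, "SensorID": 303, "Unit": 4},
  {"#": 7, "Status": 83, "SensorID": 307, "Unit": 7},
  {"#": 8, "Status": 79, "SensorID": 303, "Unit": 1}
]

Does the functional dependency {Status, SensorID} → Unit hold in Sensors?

No

(Status=79, SensorID=303): rows 1, 4, 8 → Unit = 1, 1, 1 ✓
(Status=83, SensorID=307): rows 2, 3, 7 → Unit takes values {5, 7} — violation
(Status=80, SensorID=303): row 5 → Unit = 3 ✓
(Status=83, SensorID=303): row 6 → Unit = 4 ✓
Two rows agree on {Status, SensorID} but differ on Unit, so {Status, SensorID} → Unit does not hold.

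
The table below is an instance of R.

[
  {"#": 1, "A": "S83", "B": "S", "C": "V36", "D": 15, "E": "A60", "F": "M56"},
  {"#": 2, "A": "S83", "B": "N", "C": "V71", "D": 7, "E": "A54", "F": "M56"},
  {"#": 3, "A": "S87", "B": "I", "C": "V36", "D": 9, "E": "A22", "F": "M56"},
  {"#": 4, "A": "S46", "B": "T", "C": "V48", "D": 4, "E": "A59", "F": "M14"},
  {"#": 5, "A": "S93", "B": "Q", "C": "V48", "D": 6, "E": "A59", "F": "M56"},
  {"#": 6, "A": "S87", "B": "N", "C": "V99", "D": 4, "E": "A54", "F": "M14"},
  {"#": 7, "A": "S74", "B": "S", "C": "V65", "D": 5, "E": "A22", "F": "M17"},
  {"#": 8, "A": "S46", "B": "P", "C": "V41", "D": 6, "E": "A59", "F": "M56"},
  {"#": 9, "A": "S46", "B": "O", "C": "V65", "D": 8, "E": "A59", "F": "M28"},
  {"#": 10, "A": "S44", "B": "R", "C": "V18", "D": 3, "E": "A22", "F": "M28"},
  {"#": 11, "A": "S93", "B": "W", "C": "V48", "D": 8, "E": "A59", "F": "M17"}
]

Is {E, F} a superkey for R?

Rows 5 and 8 have the same {E, F} value (E=A59, F=M56) but are distinct tuples, so {E, F} does not determine every attribute — not a superkey.

No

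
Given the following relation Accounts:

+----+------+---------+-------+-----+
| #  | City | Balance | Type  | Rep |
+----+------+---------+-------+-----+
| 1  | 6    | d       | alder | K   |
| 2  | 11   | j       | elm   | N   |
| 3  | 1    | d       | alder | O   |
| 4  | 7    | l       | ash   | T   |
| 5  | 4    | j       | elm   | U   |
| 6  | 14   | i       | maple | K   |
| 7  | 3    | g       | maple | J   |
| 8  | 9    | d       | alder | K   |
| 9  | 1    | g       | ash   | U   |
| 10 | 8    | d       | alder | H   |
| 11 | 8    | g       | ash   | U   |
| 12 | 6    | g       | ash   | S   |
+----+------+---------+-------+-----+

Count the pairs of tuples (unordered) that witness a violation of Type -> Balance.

Type=alder: all 4 rows agree on Balance — 0 pairs.
Type=elm: all 2 rows agree on Balance — 0 pairs.
Type=ash: violating pairs (4,9), (4,11), (4,12) — 3 pairs.
Type=maple: violating pairs (6,7) — 1 pair.

4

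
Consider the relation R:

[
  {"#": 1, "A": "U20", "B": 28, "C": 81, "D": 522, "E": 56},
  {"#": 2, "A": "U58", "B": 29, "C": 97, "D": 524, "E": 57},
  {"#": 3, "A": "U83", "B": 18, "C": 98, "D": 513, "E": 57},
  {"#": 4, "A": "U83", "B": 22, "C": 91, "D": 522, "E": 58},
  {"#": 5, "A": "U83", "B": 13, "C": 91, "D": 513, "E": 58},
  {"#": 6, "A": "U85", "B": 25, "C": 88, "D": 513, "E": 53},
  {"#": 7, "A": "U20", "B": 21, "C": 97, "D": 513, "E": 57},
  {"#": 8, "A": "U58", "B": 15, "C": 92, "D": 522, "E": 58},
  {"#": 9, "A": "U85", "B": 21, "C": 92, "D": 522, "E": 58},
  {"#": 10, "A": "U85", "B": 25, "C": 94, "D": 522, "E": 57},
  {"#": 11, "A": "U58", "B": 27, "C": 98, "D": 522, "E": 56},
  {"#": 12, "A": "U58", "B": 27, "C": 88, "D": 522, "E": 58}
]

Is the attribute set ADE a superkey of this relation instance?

No

Rows 8 and 12 have the same ADE value (A=U58, D=522, E=58) but are distinct tuples, so ADE does not determine every attribute — not a superkey.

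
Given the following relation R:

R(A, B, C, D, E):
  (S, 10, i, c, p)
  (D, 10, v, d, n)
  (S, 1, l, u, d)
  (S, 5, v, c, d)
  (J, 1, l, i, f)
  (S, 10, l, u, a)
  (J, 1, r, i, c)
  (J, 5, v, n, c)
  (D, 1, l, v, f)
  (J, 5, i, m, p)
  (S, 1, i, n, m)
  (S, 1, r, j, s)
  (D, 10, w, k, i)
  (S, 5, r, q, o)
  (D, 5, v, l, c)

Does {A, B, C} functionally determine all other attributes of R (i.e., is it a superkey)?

Yes

All 15 rows have distinct {A, B, C} values, so {A, B, C} → (all attributes) holds and {A, B, C} is a superkey.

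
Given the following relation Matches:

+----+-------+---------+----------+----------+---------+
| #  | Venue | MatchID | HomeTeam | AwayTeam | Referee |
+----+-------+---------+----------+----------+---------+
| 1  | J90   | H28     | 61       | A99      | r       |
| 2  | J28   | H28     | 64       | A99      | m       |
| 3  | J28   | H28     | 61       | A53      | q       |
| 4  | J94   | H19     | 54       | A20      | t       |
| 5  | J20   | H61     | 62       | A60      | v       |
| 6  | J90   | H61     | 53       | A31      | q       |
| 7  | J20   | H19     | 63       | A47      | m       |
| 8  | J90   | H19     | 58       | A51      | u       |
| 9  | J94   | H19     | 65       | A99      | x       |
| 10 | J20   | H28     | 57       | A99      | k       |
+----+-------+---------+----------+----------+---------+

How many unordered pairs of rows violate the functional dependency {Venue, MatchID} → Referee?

(Venue=J28, MatchID=H28): violating pairs (2,3) — 1 pair.
(Venue=J94, MatchID=H19): violating pairs (4,9) — 1 pair.

2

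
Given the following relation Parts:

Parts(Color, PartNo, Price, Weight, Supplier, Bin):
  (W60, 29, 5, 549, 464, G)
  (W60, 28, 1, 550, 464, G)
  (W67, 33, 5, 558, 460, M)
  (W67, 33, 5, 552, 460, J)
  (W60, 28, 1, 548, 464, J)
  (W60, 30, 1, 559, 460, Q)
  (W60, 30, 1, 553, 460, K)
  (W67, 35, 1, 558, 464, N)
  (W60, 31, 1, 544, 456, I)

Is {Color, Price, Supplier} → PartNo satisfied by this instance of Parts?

Yes

(Color=W60, Price=5, Supplier=464): 1 row → PartNo = 29 ✓
(Color=W60, Price=1, Supplier=464): 2 rows → PartNo = 28, 28 ✓
(Color=W67, Price=5, Supplier=460): 2 rows → PartNo = 33, 33 ✓
(Color=W60, Price=1, Supplier=460): 2 rows → PartNo = 30, 30 ✓
(Color=W67, Price=1, Supplier=464): 1 row → PartNo = 35 ✓
(Color=W60, Price=1, Supplier=456): 1 row → PartNo = 31 ✓
Every {Color, Price, Supplier} value is associated with a single PartNo value, so {Color, Price, Supplier} → PartNo holds.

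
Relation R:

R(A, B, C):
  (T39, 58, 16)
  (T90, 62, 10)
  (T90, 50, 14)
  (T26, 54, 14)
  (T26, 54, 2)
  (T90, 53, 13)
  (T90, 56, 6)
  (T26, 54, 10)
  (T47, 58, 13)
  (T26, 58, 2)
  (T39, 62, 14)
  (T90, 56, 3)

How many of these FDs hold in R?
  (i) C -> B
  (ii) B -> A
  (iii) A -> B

(i) C -> B: C=10: 2 rows → B takes values {62, 54} — violation; C=14: 3 rows → B takes values {50, 54, 62} — violation; C=2: 2 rows → B takes values {54, 58} — violation; C=13: 2 rows → B takes values {53, 58} — violation — fails.
(ii) B -> A: B=58: 3 rows → A takes values {T39, T47, T26} — violation; B=62: 2 rows → A takes values {T90, T39} — violation — fails.
(iii) A -> B: A=T39: 2 rows → B takes values {58, 62} — violation; A=T90: 5 rows → B takes values {62, 50, 53, 56} — violation; A=T26: 4 rows → B takes values {54, 58} — violation — fails.
None of the 3 dependencies hold.

0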